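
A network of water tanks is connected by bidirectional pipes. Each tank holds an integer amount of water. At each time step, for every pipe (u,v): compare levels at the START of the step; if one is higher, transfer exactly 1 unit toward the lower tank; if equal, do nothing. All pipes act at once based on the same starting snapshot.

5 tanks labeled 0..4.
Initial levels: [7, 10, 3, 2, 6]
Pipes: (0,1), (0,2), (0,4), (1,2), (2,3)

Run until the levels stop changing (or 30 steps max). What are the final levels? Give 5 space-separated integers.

Answer: 7 5 4 6 6

Derivation:
Step 1: flows [1->0,0->2,0->4,1->2,2->3] -> levels [6 8 4 3 7]
Step 2: flows [1->0,0->2,4->0,1->2,2->3] -> levels [7 6 5 4 6]
Step 3: flows [0->1,0->2,0->4,1->2,2->3] -> levels [4 6 6 5 7]
Step 4: flows [1->0,2->0,4->0,1=2,2->3] -> levels [7 5 4 6 6]
Step 5: flows [0->1,0->2,0->4,1->2,3->2] -> levels [4 5 7 5 7]
Step 6: flows [1->0,2->0,4->0,2->1,2->3] -> levels [7 5 4 6 6]
  -> period-2 cycle: step 6 state = step 4 state; never stabilizes
  -> state at step 30: (30-4) mod 2 = 0, same as step 4 -> [7 5 4 6 6]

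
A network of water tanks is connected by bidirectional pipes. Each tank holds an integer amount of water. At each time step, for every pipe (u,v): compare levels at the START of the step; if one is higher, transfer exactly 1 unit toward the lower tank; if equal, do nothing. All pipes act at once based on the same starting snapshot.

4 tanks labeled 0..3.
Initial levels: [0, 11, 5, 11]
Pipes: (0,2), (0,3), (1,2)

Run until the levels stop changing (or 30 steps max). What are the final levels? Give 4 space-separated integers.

Step 1: flows [2->0,3->0,1->2] -> levels [2 10 5 10]
Step 2: flows [2->0,3->0,1->2] -> levels [4 9 5 9]
Step 3: flows [2->0,3->0,1->2] -> levels [6 8 5 8]
Step 4: flows [0->2,3->0,1->2] -> levels [6 7 7 7]
Step 5: flows [2->0,3->0,1=2] -> levels [8 7 6 6]
Step 6: flows [0->2,0->3,1->2] -> levels [6 6 8 7]
Step 7: flows [2->0,3->0,2->1] -> levels [8 7 6 6]
  -> period-2 cycle: step 7 state = step 5 state; never stabilizes
  -> state at step 30: (30-5) mod 2 = 1, same as step 6 -> [6 6 8 7]

Answer: 6 6 8 7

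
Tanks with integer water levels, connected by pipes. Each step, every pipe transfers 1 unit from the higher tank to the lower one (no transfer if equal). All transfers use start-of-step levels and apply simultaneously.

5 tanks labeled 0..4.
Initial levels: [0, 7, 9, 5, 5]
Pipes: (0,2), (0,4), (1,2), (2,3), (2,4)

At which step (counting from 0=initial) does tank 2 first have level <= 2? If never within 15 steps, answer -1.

Step 1: flows [2->0,4->0,2->1,2->3,2->4] -> levels [2 8 5 6 5]
Step 2: flows [2->0,4->0,1->2,3->2,2=4] -> levels [4 7 6 5 4]
Step 3: flows [2->0,0=4,1->2,2->3,2->4] -> levels [5 6 4 6 5]
Step 4: flows [0->2,0=4,1->2,3->2,4->2] -> levels [4 5 8 5 4]
Step 5: flows [2->0,0=4,2->1,2->3,2->4] -> levels [5 6 4 6 5]
  -> period-2 cycle (repeats step 3); tank 2 never drops to <=2
Tank 2 never reaches <=2 within 15 steps

Answer: -1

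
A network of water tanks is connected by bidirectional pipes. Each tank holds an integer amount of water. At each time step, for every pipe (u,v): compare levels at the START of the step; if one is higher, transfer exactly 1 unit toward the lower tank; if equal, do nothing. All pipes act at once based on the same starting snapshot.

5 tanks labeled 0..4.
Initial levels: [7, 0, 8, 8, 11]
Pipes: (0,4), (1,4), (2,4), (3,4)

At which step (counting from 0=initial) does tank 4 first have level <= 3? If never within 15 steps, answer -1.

Step 1: flows [4->0,4->1,4->2,4->3] -> levels [8 1 9 9 7]
Step 2: flows [0->4,4->1,2->4,3->4] -> levels [7 2 8 8 9]
Step 3: flows [4->0,4->1,4->2,4->3] -> levels [8 3 9 9 5]
Step 4: flows [0->4,4->1,2->4,3->4] -> levels [7 4 8 8 7]
Step 5: flows [0=4,4->1,2->4,3->4] -> levels [7 5 7 7 8]
Step 6: flows [4->0,4->1,4->2,4->3] -> levels [8 6 8 8 4]
Step 7: flows [0->4,1->4,2->4,3->4] -> levels [7 5 7 7 8]
  -> period-2 cycle (repeats step 5); tank 4 never drops to <=3
Tank 4 never reaches <=3 within 15 steps

Answer: -1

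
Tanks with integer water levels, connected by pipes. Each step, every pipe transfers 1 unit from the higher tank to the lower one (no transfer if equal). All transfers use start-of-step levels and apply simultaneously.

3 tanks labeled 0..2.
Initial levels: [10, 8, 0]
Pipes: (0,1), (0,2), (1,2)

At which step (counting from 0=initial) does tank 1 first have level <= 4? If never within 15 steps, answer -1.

Answer: -1

Derivation:
Step 1: flows [0->1,0->2,1->2] -> levels [8 8 2]
Step 2: flows [0=1,0->2,1->2] -> levels [7 7 4]
Step 3: flows [0=1,0->2,1->2] -> levels [6 6 6]
Step 4: flows [0=1,0=2,1=2] -> levels [6 6 6]
  -> stable; tank 1 stays at 6 > 4
Tank 1 never reaches <=4 within 15 steps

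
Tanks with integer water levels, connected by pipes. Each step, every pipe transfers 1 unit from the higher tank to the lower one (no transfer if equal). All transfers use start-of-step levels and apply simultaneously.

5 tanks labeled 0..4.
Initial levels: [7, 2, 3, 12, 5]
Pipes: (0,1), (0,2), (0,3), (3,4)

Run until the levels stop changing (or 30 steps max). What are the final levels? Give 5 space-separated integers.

Answer: 7 5 5 5 7

Derivation:
Step 1: flows [0->1,0->2,3->0,3->4] -> levels [6 3 4 10 6]
Step 2: flows [0->1,0->2,3->0,3->4] -> levels [5 4 5 8 7]
Step 3: flows [0->1,0=2,3->0,3->4] -> levels [5 5 5 6 8]
Step 4: flows [0=1,0=2,3->0,4->3] -> levels [6 5 5 6 7]
Step 5: flows [0->1,0->2,0=3,4->3] -> levels [4 6 6 7 6]
Step 6: flows [1->0,2->0,3->0,3->4] -> levels [7 5 5 5 7]
Step 7: flows [0->1,0->2,0->3,4->3] -> levels [4 6 6 7 6]
  -> period-2 cycle: step 7 state = step 5 state; never stabilizes
  -> state at step 30: (30-5) mod 2 = 1, same as step 6 -> [7 5 5 5 7]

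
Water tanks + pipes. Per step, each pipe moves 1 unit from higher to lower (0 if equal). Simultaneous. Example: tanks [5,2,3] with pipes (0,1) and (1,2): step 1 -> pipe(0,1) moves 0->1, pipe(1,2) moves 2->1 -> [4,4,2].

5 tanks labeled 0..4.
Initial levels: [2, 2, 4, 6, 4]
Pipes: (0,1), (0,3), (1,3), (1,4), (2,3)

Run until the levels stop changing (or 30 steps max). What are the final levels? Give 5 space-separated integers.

Step 1: flows [0=1,3->0,3->1,4->1,3->2] -> levels [3 4 5 3 3]
Step 2: flows [1->0,0=3,1->3,1->4,2->3] -> levels [4 1 4 5 4]
Step 3: flows [0->1,3->0,3->1,4->1,3->2] -> levels [4 4 5 2 3]
Step 4: flows [0=1,0->3,1->3,1->4,2->3] -> levels [3 2 4 5 4]
Step 5: flows [0->1,3->0,3->1,4->1,3->2] -> levels [3 5 5 2 3]
Step 6: flows [1->0,0->3,1->3,1->4,2->3] -> levels [3 2 4 5 4]
  -> period-2 cycle: step 6 state = step 4 state; never stabilizes
  -> state at step 30: (30-4) mod 2 = 0, same as step 4 -> [3 2 4 5 4]

Answer: 3 2 4 5 4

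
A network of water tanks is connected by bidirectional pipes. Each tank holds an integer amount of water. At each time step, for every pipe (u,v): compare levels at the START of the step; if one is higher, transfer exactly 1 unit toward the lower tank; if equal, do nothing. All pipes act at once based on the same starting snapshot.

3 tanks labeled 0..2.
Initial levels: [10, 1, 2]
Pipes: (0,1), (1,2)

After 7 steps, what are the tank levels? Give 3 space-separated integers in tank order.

Step 1: flows [0->1,2->1] -> levels [9 3 1]
Step 2: flows [0->1,1->2] -> levels [8 3 2]
Step 3: flows [0->1,1->2] -> levels [7 3 3]
Step 4: flows [0->1,1=2] -> levels [6 4 3]
Step 5: flows [0->1,1->2] -> levels [5 4 4]
Step 6: flows [0->1,1=2] -> levels [4 5 4]
Step 7: flows [1->0,1->2] -> levels [5 3 5]

Answer: 5 3 5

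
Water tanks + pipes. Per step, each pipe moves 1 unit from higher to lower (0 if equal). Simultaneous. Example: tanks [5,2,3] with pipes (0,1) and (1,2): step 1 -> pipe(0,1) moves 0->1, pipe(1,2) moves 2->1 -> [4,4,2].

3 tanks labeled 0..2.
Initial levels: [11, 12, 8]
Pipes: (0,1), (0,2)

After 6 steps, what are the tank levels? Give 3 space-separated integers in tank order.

Step 1: flows [1->0,0->2] -> levels [11 11 9]
Step 2: flows [0=1,0->2] -> levels [10 11 10]
Step 3: flows [1->0,0=2] -> levels [11 10 10]
Step 4: flows [0->1,0->2] -> levels [9 11 11]
Step 5: flows [1->0,2->0] -> levels [11 10 10]
  -> period-2 cycle: step 5 state = step 3 state
  -> state at step 6: (6-3) mod 2 = 1, same as step 4 -> [9 11 11]

Answer: 9 11 11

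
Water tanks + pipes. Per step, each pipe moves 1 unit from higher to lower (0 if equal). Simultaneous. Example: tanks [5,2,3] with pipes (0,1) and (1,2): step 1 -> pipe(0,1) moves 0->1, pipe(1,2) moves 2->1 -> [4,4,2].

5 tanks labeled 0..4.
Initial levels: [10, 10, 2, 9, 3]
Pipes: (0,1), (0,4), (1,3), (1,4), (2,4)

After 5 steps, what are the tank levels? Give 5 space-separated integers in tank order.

Answer: 8 7 7 7 5

Derivation:
Step 1: flows [0=1,0->4,1->3,1->4,4->2] -> levels [9 8 3 10 4]
Step 2: flows [0->1,0->4,3->1,1->4,4->2] -> levels [7 9 4 9 5]
Step 3: flows [1->0,0->4,1=3,1->4,4->2] -> levels [7 7 5 9 6]
Step 4: flows [0=1,0->4,3->1,1->4,4->2] -> levels [6 7 6 8 7]
Step 5: flows [1->0,4->0,3->1,1=4,4->2] -> levels [8 7 7 7 5]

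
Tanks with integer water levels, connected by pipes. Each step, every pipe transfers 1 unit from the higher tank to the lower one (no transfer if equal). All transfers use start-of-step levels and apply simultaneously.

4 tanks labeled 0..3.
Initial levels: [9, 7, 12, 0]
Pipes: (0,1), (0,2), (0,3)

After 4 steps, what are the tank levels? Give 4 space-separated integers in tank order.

Step 1: flows [0->1,2->0,0->3] -> levels [8 8 11 1]
Step 2: flows [0=1,2->0,0->3] -> levels [8 8 10 2]
Step 3: flows [0=1,2->0,0->3] -> levels [8 8 9 3]
Step 4: flows [0=1,2->0,0->3] -> levels [8 8 8 4]

Answer: 8 8 8 4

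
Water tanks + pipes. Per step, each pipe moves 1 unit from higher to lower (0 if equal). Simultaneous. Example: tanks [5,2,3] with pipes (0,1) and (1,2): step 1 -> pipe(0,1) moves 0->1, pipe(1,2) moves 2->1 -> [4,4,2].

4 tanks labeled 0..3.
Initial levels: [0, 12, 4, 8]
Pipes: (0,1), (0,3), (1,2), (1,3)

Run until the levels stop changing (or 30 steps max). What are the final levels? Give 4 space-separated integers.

Step 1: flows [1->0,3->0,1->2,1->3] -> levels [2 9 5 8]
Step 2: flows [1->0,3->0,1->2,1->3] -> levels [4 6 6 8]
Step 3: flows [1->0,3->0,1=2,3->1] -> levels [6 6 6 6]
Step 4: flows [0=1,0=3,1=2,1=3] -> levels [6 6 6 6]
  -> stable (no change)

Answer: 6 6 6 6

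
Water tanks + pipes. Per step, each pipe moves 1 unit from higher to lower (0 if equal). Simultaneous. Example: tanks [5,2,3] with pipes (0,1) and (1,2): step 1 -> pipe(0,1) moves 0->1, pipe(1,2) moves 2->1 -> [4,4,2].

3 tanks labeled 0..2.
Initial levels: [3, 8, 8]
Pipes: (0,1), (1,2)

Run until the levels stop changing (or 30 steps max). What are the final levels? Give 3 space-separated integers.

Answer: 6 7 6

Derivation:
Step 1: flows [1->0,1=2] -> levels [4 7 8]
Step 2: flows [1->0,2->1] -> levels [5 7 7]
Step 3: flows [1->0,1=2] -> levels [6 6 7]
Step 4: flows [0=1,2->1] -> levels [6 7 6]
Step 5: flows [1->0,1->2] -> levels [7 5 7]
Step 6: flows [0->1,2->1] -> levels [6 7 6]
  -> period-2 cycle: step 6 state = step 4 state; never stabilizes
  -> state at step 30: (30-4) mod 2 = 0, same as step 4 -> [6 7 6]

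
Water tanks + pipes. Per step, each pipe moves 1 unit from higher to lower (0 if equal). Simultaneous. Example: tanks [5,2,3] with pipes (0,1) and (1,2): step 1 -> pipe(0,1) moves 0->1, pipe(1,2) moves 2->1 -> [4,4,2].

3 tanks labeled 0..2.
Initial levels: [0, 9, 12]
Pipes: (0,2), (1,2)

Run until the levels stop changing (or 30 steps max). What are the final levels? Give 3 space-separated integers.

Answer: 7 7 7

Derivation:
Step 1: flows [2->0,2->1] -> levels [1 10 10]
Step 2: flows [2->0,1=2] -> levels [2 10 9]
Step 3: flows [2->0,1->2] -> levels [3 9 9]
Step 4: flows [2->0,1=2] -> levels [4 9 8]
Step 5: flows [2->0,1->2] -> levels [5 8 8]
Step 6: flows [2->0,1=2] -> levels [6 8 7]
Step 7: flows [2->0,1->2] -> levels [7 7 7]
Step 8: flows [0=2,1=2] -> levels [7 7 7]
  -> stable (no change)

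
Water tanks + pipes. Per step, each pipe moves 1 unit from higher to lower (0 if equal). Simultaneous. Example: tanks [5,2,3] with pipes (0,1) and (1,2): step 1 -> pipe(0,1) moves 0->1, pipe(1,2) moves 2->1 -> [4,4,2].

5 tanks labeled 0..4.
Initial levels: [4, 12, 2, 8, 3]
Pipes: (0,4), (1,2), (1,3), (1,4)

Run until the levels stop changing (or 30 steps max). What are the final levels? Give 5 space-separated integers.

Step 1: flows [0->4,1->2,1->3,1->4] -> levels [3 9 3 9 5]
Step 2: flows [4->0,1->2,1=3,1->4] -> levels [4 7 4 9 5]
Step 3: flows [4->0,1->2,3->1,1->4] -> levels [5 6 5 8 5]
Step 4: flows [0=4,1->2,3->1,1->4] -> levels [5 5 6 7 6]
Step 5: flows [4->0,2->1,3->1,4->1] -> levels [6 8 5 6 4]
Step 6: flows [0->4,1->2,1->3,1->4] -> levels [5 5 6 7 6]
  -> period-2 cycle: step 6 state = step 4 state; never stabilizes
  -> state at step 30: (30-4) mod 2 = 0, same as step 4 -> [5 5 6 7 6]

Answer: 5 5 6 7 6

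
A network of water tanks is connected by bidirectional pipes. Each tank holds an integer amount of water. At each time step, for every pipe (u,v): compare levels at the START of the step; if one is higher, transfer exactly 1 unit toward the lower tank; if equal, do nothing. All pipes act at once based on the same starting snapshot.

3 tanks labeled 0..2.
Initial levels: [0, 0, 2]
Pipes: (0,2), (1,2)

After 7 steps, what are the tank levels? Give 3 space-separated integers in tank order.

Answer: 1 1 0

Derivation:
Step 1: flows [2->0,2->1] -> levels [1 1 0]
Step 2: flows [0->2,1->2] -> levels [0 0 2]
  -> period-2 cycle: step 2 state = step 0 state
  -> state at step 7: (7-0) mod 2 = 1, same as step 1 -> [1 1 0]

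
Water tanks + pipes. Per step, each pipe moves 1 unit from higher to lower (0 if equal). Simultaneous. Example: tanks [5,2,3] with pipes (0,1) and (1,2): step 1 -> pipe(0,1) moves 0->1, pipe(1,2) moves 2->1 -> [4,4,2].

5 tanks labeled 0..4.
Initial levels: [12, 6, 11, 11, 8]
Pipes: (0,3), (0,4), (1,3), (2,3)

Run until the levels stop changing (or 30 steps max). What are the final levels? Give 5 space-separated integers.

Answer: 11 10 10 8 9

Derivation:
Step 1: flows [0->3,0->4,3->1,2=3] -> levels [10 7 11 11 9]
Step 2: flows [3->0,0->4,3->1,2=3] -> levels [10 8 11 9 10]
Step 3: flows [0->3,0=4,3->1,2->3] -> levels [9 9 10 10 10]
Step 4: flows [3->0,4->0,3->1,2=3] -> levels [11 10 10 8 9]
Step 5: flows [0->3,0->4,1->3,2->3] -> levels [9 9 9 11 10]
Step 6: flows [3->0,4->0,3->1,3->2] -> levels [11 10 10 8 9]
  -> period-2 cycle: step 6 state = step 4 state; never stabilizes
  -> state at step 30: (30-4) mod 2 = 0, same as step 4 -> [11 10 10 8 9]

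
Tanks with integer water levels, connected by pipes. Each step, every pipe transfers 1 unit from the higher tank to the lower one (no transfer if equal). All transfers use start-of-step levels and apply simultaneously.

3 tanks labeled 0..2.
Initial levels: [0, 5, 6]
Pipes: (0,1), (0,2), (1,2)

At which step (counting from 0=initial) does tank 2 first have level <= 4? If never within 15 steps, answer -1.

Step 1: flows [1->0,2->0,2->1] -> levels [2 5 4]
Tank 2 first reaches <=4 at step 1

Answer: 1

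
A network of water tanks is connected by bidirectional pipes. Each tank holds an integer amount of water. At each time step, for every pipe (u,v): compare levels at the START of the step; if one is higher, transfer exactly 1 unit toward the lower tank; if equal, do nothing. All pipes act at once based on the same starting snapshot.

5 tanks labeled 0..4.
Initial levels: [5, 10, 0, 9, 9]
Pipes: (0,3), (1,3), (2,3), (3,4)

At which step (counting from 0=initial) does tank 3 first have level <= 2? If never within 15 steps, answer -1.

Answer: -1

Derivation:
Step 1: flows [3->0,1->3,3->2,3=4] -> levels [6 9 1 8 9]
Step 2: flows [3->0,1->3,3->2,4->3] -> levels [7 8 2 8 8]
Step 3: flows [3->0,1=3,3->2,3=4] -> levels [8 8 3 6 8]
Step 4: flows [0->3,1->3,3->2,4->3] -> levels [7 7 4 8 7]
Step 5: flows [3->0,3->1,3->2,3->4] -> levels [8 8 5 4 8]
Step 6: flows [0->3,1->3,2->3,4->3] -> levels [7 7 4 8 7]
  -> period-2 cycle (repeats step 4); tank 3 never drops to <=2
Tank 3 never reaches <=2 within 15 steps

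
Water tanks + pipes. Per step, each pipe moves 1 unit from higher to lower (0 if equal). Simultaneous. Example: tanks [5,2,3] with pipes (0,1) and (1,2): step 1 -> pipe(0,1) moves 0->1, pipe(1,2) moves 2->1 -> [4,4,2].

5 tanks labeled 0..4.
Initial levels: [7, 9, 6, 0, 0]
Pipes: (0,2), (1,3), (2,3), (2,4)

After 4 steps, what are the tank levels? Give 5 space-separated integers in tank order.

Step 1: flows [0->2,1->3,2->3,2->4] -> levels [6 8 5 2 1]
Step 2: flows [0->2,1->3,2->3,2->4] -> levels [5 7 4 4 2]
Step 3: flows [0->2,1->3,2=3,2->4] -> levels [4 6 4 5 3]
Step 4: flows [0=2,1->3,3->2,2->4] -> levels [4 5 4 5 4]

Answer: 4 5 4 5 4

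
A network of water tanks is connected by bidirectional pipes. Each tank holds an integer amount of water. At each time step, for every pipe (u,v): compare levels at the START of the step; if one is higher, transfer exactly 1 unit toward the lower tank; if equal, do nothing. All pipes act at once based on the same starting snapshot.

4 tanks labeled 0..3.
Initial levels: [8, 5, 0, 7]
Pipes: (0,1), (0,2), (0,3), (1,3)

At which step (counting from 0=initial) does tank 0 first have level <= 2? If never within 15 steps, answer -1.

Answer: -1

Derivation:
Step 1: flows [0->1,0->2,0->3,3->1] -> levels [5 7 1 7]
Step 2: flows [1->0,0->2,3->0,1=3] -> levels [6 6 2 6]
Step 3: flows [0=1,0->2,0=3,1=3] -> levels [5 6 3 6]
Step 4: flows [1->0,0->2,3->0,1=3] -> levels [6 5 4 5]
Step 5: flows [0->1,0->2,0->3,1=3] -> levels [3 6 5 6]
Step 6: flows [1->0,2->0,3->0,1=3] -> levels [6 5 4 5]
  -> period-2 cycle (repeats step 4); tank 0 never drops to <=2
Tank 0 never reaches <=2 within 15 steps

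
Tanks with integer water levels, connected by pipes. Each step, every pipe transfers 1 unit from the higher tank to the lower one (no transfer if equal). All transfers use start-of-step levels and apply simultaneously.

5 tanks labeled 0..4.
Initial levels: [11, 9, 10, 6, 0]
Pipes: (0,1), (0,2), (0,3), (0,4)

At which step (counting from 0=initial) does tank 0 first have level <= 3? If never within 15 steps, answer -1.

Step 1: flows [0->1,0->2,0->3,0->4] -> levels [7 10 11 7 1]
Step 2: flows [1->0,2->0,0=3,0->4] -> levels [8 9 10 7 2]
Step 3: flows [1->0,2->0,0->3,0->4] -> levels [8 8 9 8 3]
Step 4: flows [0=1,2->0,0=3,0->4] -> levels [8 8 8 8 4]
Step 5: flows [0=1,0=2,0=3,0->4] -> levels [7 8 8 8 5]
Step 6: flows [1->0,2->0,3->0,0->4] -> levels [9 7 7 7 6]
Step 7: flows [0->1,0->2,0->3,0->4] -> levels [5 8 8 8 7]
Step 8: flows [1->0,2->0,3->0,4->0] -> levels [9 7 7 7 6]
  -> period-2 cycle (repeats step 6); tank 0 never drops to <=3
Tank 0 never reaches <=3 within 15 steps

Answer: -1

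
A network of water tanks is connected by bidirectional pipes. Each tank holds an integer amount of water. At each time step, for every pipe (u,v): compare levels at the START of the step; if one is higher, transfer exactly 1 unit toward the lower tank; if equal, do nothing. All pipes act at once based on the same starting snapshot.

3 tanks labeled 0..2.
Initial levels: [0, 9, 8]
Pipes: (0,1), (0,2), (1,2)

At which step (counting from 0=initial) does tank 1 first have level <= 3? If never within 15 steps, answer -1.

Step 1: flows [1->0,2->0,1->2] -> levels [2 7 8]
Step 2: flows [1->0,2->0,2->1] -> levels [4 7 6]
Step 3: flows [1->0,2->0,1->2] -> levels [6 5 6]
Step 4: flows [0->1,0=2,2->1] -> levels [5 7 5]
Step 5: flows [1->0,0=2,1->2] -> levels [6 5 6]
  -> period-2 cycle (repeats step 3); tank 1 never drops to <=3
Tank 1 never reaches <=3 within 15 steps

Answer: -1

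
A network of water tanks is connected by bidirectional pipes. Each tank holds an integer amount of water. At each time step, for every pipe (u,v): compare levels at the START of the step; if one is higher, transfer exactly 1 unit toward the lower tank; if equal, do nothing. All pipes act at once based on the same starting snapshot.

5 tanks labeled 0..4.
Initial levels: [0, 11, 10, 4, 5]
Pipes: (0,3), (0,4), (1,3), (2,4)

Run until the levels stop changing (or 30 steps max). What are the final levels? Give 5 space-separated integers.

Step 1: flows [3->0,4->0,1->3,2->4] -> levels [2 10 9 4 5]
Step 2: flows [3->0,4->0,1->3,2->4] -> levels [4 9 8 4 5]
Step 3: flows [0=3,4->0,1->3,2->4] -> levels [5 8 7 5 5]
Step 4: flows [0=3,0=4,1->3,2->4] -> levels [5 7 6 6 6]
Step 5: flows [3->0,4->0,1->3,2=4] -> levels [7 6 6 6 5]
Step 6: flows [0->3,0->4,1=3,2->4] -> levels [5 6 5 7 7]
Step 7: flows [3->0,4->0,3->1,4->2] -> levels [7 7 6 5 5]
Step 8: flows [0->3,0->4,1->3,2->4] -> levels [5 6 5 7 7]
  -> period-2 cycle: step 8 state = step 6 state; never stabilizes
  -> state at step 30: (30-6) mod 2 = 0, same as step 6 -> [5 6 5 7 7]

Answer: 5 6 5 7 7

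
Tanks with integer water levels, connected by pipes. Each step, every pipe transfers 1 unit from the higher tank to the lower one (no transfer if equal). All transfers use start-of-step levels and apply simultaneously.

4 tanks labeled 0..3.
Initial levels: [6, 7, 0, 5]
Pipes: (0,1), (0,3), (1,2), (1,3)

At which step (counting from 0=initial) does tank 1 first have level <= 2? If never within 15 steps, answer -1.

Step 1: flows [1->0,0->3,1->2,1->3] -> levels [6 4 1 7]
Step 2: flows [0->1,3->0,1->2,3->1] -> levels [6 5 2 5]
Step 3: flows [0->1,0->3,1->2,1=3] -> levels [4 5 3 6]
Step 4: flows [1->0,3->0,1->2,3->1] -> levels [6 4 4 4]
Step 5: flows [0->1,0->3,1=2,1=3] -> levels [4 5 4 5]
Step 6: flows [1->0,3->0,1->2,1=3] -> levels [6 3 5 4]
Step 7: flows [0->1,0->3,2->1,3->1] -> levels [4 6 4 4]
Step 8: flows [1->0,0=3,1->2,1->3] -> levels [5 3 5 5]
Step 9: flows [0->1,0=3,2->1,3->1] -> levels [4 6 4 4]
  -> period-2 cycle (repeats step 7); tank 1 never drops to <=2
Tank 1 never reaches <=2 within 15 steps

Answer: -1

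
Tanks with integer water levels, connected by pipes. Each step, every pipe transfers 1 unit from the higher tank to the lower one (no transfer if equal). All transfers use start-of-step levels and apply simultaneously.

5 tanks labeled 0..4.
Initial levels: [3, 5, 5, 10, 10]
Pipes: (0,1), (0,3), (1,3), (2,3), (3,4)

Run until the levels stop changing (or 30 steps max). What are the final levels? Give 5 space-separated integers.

Answer: 6 6 7 5 9

Derivation:
Step 1: flows [1->0,3->0,3->1,3->2,3=4] -> levels [5 5 6 7 10]
Step 2: flows [0=1,3->0,3->1,3->2,4->3] -> levels [6 6 7 5 9]
Step 3: flows [0=1,0->3,1->3,2->3,4->3] -> levels [5 5 6 9 8]
Step 4: flows [0=1,3->0,3->1,3->2,3->4] -> levels [6 6 7 5 9]
  -> period-2 cycle: step 4 state = step 2 state; never stabilizes
  -> state at step 30: (30-2) mod 2 = 0, same as step 2 -> [6 6 7 5 9]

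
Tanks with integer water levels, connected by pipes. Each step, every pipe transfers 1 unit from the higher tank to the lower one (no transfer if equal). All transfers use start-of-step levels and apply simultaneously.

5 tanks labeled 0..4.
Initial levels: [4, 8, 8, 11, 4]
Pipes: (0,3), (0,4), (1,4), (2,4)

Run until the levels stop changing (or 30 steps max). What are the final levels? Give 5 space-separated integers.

Step 1: flows [3->0,0=4,1->4,2->4] -> levels [5 7 7 10 6]
Step 2: flows [3->0,4->0,1->4,2->4] -> levels [7 6 6 9 7]
Step 3: flows [3->0,0=4,4->1,4->2] -> levels [8 7 7 8 5]
Step 4: flows [0=3,0->4,1->4,2->4] -> levels [7 6 6 8 8]
Step 5: flows [3->0,4->0,4->1,4->2] -> levels [9 7 7 7 5]
Step 6: flows [0->3,0->4,1->4,2->4] -> levels [7 6 6 8 8]
  -> period-2 cycle: step 6 state = step 4 state; never stabilizes
  -> state at step 30: (30-4) mod 2 = 0, same as step 4 -> [7 6 6 8 8]

Answer: 7 6 6 8 8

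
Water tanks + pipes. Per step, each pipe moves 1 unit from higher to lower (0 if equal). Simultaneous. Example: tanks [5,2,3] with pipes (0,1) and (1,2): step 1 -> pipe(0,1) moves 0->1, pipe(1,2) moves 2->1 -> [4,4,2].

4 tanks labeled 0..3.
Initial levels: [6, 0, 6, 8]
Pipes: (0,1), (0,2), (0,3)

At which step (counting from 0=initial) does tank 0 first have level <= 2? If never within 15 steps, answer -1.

Step 1: flows [0->1,0=2,3->0] -> levels [6 1 6 7]
Step 2: flows [0->1,0=2,3->0] -> levels [6 2 6 6]
Step 3: flows [0->1,0=2,0=3] -> levels [5 3 6 6]
Step 4: flows [0->1,2->0,3->0] -> levels [6 4 5 5]
Step 5: flows [0->1,0->2,0->3] -> levels [3 5 6 6]
Step 6: flows [1->0,2->0,3->0] -> levels [6 4 5 5]
  -> period-2 cycle (repeats step 4); tank 0 never drops to <=2
Tank 0 never reaches <=2 within 15 steps

Answer: -1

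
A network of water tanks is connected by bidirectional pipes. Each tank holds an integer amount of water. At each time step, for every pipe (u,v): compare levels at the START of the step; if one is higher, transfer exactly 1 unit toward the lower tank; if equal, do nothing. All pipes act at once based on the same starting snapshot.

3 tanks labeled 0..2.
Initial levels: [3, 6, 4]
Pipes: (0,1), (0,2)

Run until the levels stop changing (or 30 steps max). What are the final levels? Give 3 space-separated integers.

Answer: 3 5 5

Derivation:
Step 1: flows [1->0,2->0] -> levels [5 5 3]
Step 2: flows [0=1,0->2] -> levels [4 5 4]
Step 3: flows [1->0,0=2] -> levels [5 4 4]
Step 4: flows [0->1,0->2] -> levels [3 5 5]
Step 5: flows [1->0,2->0] -> levels [5 4 4]
  -> period-2 cycle: step 5 state = step 3 state; never stabilizes
  -> state at step 30: (30-3) mod 2 = 1, same as step 4 -> [3 5 5]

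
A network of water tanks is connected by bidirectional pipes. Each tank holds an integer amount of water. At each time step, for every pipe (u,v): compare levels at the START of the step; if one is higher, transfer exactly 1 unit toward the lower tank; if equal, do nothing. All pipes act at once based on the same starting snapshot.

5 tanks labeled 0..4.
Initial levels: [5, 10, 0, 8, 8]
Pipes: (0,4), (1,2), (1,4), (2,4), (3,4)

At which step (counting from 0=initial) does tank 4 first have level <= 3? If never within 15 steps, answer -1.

Step 1: flows [4->0,1->2,1->4,4->2,3=4] -> levels [6 8 2 8 7]
Step 2: flows [4->0,1->2,1->4,4->2,3->4] -> levels [7 6 4 7 7]
Step 3: flows [0=4,1->2,4->1,4->2,3=4] -> levels [7 6 6 7 5]
Step 4: flows [0->4,1=2,1->4,2->4,3->4] -> levels [6 5 5 6 9]
Step 5: flows [4->0,1=2,4->1,4->2,4->3] -> levels [7 6 6 7 5]
  -> period-2 cycle (repeats step 3); tank 4 never drops to <=3
Tank 4 never reaches <=3 within 15 steps

Answer: -1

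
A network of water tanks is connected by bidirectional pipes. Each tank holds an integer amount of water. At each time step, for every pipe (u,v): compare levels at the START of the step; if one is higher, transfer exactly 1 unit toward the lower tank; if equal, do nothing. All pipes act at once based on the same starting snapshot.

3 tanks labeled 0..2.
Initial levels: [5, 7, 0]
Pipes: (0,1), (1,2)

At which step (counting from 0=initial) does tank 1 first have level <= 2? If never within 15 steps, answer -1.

Step 1: flows [1->0,1->2] -> levels [6 5 1]
Step 2: flows [0->1,1->2] -> levels [5 5 2]
Step 3: flows [0=1,1->2] -> levels [5 4 3]
Step 4: flows [0->1,1->2] -> levels [4 4 4]
Step 5: flows [0=1,1=2] -> levels [4 4 4]
  -> stable; tank 1 stays at 4 > 2
Tank 1 never reaches <=2 within 15 steps

Answer: -1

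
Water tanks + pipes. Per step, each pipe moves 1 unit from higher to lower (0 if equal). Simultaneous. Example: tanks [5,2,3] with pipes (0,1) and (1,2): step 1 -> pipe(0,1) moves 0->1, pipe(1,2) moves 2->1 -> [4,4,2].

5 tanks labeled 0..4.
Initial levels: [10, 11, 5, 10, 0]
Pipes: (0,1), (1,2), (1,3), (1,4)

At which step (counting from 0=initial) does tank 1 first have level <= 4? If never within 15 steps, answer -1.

Answer: -1

Derivation:
Step 1: flows [1->0,1->2,1->3,1->4] -> levels [11 7 6 11 1]
Step 2: flows [0->1,1->2,3->1,1->4] -> levels [10 7 7 10 2]
Step 3: flows [0->1,1=2,3->1,1->4] -> levels [9 8 7 9 3]
Step 4: flows [0->1,1->2,3->1,1->4] -> levels [8 8 8 8 4]
Step 5: flows [0=1,1=2,1=3,1->4] -> levels [8 7 8 8 5]
Step 6: flows [0->1,2->1,3->1,1->4] -> levels [7 9 7 7 6]
Step 7: flows [1->0,1->2,1->3,1->4] -> levels [8 5 8 8 7]
Step 8: flows [0->1,2->1,3->1,4->1] -> levels [7 9 7 7 6]
  -> period-2 cycle (repeats step 6); tank 1 never drops to <=4
Tank 1 never reaches <=4 within 15 steps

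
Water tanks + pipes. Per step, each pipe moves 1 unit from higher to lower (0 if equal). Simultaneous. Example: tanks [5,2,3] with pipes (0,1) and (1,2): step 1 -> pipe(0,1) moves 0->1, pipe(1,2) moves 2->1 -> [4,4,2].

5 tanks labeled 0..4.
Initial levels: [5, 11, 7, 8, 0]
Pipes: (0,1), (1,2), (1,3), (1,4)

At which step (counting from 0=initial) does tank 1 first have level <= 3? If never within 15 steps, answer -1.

Answer: -1

Derivation:
Step 1: flows [1->0,1->2,1->3,1->4] -> levels [6 7 8 9 1]
Step 2: flows [1->0,2->1,3->1,1->4] -> levels [7 7 7 8 2]
Step 3: flows [0=1,1=2,3->1,1->4] -> levels [7 7 7 7 3]
Step 4: flows [0=1,1=2,1=3,1->4] -> levels [7 6 7 7 4]
Step 5: flows [0->1,2->1,3->1,1->4] -> levels [6 8 6 6 5]
Step 6: flows [1->0,1->2,1->3,1->4] -> levels [7 4 7 7 6]
Step 7: flows [0->1,2->1,3->1,4->1] -> levels [6 8 6 6 5]
  -> period-2 cycle (repeats step 5); tank 1 never drops to <=3
Tank 1 never reaches <=3 within 15 steps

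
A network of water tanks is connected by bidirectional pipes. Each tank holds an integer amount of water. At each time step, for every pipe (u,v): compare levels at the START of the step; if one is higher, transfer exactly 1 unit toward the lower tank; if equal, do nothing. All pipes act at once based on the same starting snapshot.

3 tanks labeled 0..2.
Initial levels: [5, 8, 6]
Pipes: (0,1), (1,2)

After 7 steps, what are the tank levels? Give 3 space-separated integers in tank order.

Step 1: flows [1->0,1->2] -> levels [6 6 7]
Step 2: flows [0=1,2->1] -> levels [6 7 6]
Step 3: flows [1->0,1->2] -> levels [7 5 7]
Step 4: flows [0->1,2->1] -> levels [6 7 6]
  -> period-2 cycle: step 4 state = step 2 state
  -> state at step 7: (7-2) mod 2 = 1, same as step 3 -> [7 5 7]

Answer: 7 5 7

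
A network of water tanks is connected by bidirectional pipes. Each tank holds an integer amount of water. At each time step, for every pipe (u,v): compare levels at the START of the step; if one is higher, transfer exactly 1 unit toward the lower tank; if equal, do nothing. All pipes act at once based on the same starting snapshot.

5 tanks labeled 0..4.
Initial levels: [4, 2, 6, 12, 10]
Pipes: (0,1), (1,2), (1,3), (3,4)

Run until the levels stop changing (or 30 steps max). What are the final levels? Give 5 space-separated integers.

Answer: 6 8 6 6 8

Derivation:
Step 1: flows [0->1,2->1,3->1,3->4] -> levels [3 5 5 10 11]
Step 2: flows [1->0,1=2,3->1,4->3] -> levels [4 5 5 10 10]
Step 3: flows [1->0,1=2,3->1,3=4] -> levels [5 5 5 9 10]
Step 4: flows [0=1,1=2,3->1,4->3] -> levels [5 6 5 9 9]
Step 5: flows [1->0,1->2,3->1,3=4] -> levels [6 5 6 8 9]
Step 6: flows [0->1,2->1,3->1,4->3] -> levels [5 8 5 8 8]
Step 7: flows [1->0,1->2,1=3,3=4] -> levels [6 6 6 8 8]
Step 8: flows [0=1,1=2,3->1,3=4] -> levels [6 7 6 7 8]
Step 9: flows [1->0,1->2,1=3,4->3] -> levels [7 5 7 8 7]
Step 10: flows [0->1,2->1,3->1,3->4] -> levels [6 8 6 6 8]
Step 11: flows [1->0,1->2,1->3,4->3] -> levels [7 5 7 8 7]
  -> period-2 cycle: step 11 state = step 9 state; never stabilizes
  -> state at step 30: (30-9) mod 2 = 1, same as step 10 -> [6 8 6 6 8]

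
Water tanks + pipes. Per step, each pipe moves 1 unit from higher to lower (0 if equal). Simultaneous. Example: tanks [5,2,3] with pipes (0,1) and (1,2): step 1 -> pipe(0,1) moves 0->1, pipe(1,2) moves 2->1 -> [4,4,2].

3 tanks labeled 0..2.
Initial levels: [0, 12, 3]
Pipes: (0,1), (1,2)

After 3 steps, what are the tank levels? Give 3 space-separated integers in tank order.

Answer: 3 6 6

Derivation:
Step 1: flows [1->0,1->2] -> levels [1 10 4]
Step 2: flows [1->0,1->2] -> levels [2 8 5]
Step 3: flows [1->0,1->2] -> levels [3 6 6]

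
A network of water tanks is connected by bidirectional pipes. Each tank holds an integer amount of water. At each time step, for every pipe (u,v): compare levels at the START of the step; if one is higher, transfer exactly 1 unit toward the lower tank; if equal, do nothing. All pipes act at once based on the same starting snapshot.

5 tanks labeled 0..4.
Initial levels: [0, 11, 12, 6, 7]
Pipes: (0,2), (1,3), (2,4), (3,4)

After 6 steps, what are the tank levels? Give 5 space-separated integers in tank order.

Answer: 6 9 6 8 7

Derivation:
Step 1: flows [2->0,1->3,2->4,4->3] -> levels [1 10 10 8 7]
Step 2: flows [2->0,1->3,2->4,3->4] -> levels [2 9 8 8 9]
Step 3: flows [2->0,1->3,4->2,4->3] -> levels [3 8 8 10 7]
Step 4: flows [2->0,3->1,2->4,3->4] -> levels [4 9 6 8 9]
Step 5: flows [2->0,1->3,4->2,4->3] -> levels [5 8 6 10 7]
Step 6: flows [2->0,3->1,4->2,3->4] -> levels [6 9 6 8 7]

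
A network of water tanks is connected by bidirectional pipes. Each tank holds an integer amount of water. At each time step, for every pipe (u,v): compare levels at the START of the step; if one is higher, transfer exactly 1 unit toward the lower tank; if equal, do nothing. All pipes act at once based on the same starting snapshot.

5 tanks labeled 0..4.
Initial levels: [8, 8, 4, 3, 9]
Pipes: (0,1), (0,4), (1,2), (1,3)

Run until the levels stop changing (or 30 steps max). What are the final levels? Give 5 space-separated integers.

Answer: 8 5 6 6 7

Derivation:
Step 1: flows [0=1,4->0,1->2,1->3] -> levels [9 6 5 4 8]
Step 2: flows [0->1,0->4,1->2,1->3] -> levels [7 5 6 5 9]
Step 3: flows [0->1,4->0,2->1,1=3] -> levels [7 7 5 5 8]
Step 4: flows [0=1,4->0,1->2,1->3] -> levels [8 5 6 6 7]
Step 5: flows [0->1,0->4,2->1,3->1] -> levels [6 8 5 5 8]
Step 6: flows [1->0,4->0,1->2,1->3] -> levels [8 5 6 6 7]
  -> period-2 cycle: step 6 state = step 4 state; never stabilizes
  -> state at step 30: (30-4) mod 2 = 0, same as step 4 -> [8 5 6 6 7]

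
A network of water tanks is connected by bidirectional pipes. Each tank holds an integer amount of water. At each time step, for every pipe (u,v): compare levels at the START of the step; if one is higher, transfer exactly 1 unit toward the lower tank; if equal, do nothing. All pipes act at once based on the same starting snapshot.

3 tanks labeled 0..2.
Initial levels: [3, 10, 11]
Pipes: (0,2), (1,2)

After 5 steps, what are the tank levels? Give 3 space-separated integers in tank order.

Step 1: flows [2->0,2->1] -> levels [4 11 9]
Step 2: flows [2->0,1->2] -> levels [5 10 9]
Step 3: flows [2->0,1->2] -> levels [6 9 9]
Step 4: flows [2->0,1=2] -> levels [7 9 8]
Step 5: flows [2->0,1->2] -> levels [8 8 8]

Answer: 8 8 8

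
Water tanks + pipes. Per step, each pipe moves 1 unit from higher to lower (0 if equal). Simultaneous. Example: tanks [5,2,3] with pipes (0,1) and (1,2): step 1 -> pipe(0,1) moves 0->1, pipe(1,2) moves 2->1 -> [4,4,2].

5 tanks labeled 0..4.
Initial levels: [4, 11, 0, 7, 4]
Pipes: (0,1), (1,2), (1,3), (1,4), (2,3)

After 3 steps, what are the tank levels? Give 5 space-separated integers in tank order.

Step 1: flows [1->0,1->2,1->3,1->4,3->2] -> levels [5 7 2 7 5]
Step 2: flows [1->0,1->2,1=3,1->4,3->2] -> levels [6 4 4 6 6]
Step 3: flows [0->1,1=2,3->1,4->1,3->2] -> levels [5 7 5 4 5]

Answer: 5 7 5 4 5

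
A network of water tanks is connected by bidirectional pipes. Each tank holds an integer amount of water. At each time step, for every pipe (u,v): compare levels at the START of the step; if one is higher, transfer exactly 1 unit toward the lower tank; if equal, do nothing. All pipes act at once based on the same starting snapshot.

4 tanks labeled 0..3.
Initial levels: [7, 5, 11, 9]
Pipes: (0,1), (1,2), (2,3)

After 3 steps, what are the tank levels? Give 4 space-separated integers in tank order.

Answer: 7 8 8 9

Derivation:
Step 1: flows [0->1,2->1,2->3] -> levels [6 7 9 10]
Step 2: flows [1->0,2->1,3->2] -> levels [7 7 9 9]
Step 3: flows [0=1,2->1,2=3] -> levels [7 8 8 9]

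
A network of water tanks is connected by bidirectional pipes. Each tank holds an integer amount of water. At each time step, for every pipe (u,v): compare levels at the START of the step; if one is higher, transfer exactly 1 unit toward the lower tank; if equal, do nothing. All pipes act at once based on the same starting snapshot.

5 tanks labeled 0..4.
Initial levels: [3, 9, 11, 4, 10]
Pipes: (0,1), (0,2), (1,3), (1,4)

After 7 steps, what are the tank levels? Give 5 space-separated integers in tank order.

Step 1: flows [1->0,2->0,1->3,4->1] -> levels [5 8 10 5 9]
Step 2: flows [1->0,2->0,1->3,4->1] -> levels [7 7 9 6 8]
Step 3: flows [0=1,2->0,1->3,4->1] -> levels [8 7 8 7 7]
Step 4: flows [0->1,0=2,1=3,1=4] -> levels [7 8 8 7 7]
Step 5: flows [1->0,2->0,1->3,1->4] -> levels [9 5 7 8 8]
Step 6: flows [0->1,0->2,3->1,4->1] -> levels [7 8 8 7 7]
  -> period-2 cycle: step 6 state = step 4 state
  -> state at step 7: (7-4) mod 2 = 1, same as step 5 -> [9 5 7 8 8]

Answer: 9 5 7 8 8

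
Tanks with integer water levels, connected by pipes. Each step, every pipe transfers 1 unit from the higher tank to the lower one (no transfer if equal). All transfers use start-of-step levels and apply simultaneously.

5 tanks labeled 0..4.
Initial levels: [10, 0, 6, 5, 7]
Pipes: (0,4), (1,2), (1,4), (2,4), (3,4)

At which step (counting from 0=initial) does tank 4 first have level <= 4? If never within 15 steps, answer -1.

Answer: 5

Derivation:
Step 1: flows [0->4,2->1,4->1,4->2,4->3] -> levels [9 2 6 6 5]
Step 2: flows [0->4,2->1,4->1,2->4,3->4] -> levels [8 4 4 5 7]
Step 3: flows [0->4,1=2,4->1,4->2,4->3] -> levels [7 5 5 6 5]
Step 4: flows [0->4,1=2,1=4,2=4,3->4] -> levels [6 5 5 5 7]
Step 5: flows [4->0,1=2,4->1,4->2,4->3] -> levels [7 6 6 6 3]
Tank 4 first reaches <=4 at step 5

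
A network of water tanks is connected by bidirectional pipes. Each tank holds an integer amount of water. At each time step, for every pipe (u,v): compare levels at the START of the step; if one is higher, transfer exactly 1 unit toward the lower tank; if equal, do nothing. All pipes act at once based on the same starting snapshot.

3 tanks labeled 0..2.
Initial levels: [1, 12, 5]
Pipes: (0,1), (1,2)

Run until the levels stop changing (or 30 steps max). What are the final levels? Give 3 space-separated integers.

Answer: 6 6 6

Derivation:
Step 1: flows [1->0,1->2] -> levels [2 10 6]
Step 2: flows [1->0,1->2] -> levels [3 8 7]
Step 3: flows [1->0,1->2] -> levels [4 6 8]
Step 4: flows [1->0,2->1] -> levels [5 6 7]
Step 5: flows [1->0,2->1] -> levels [6 6 6]
Step 6: flows [0=1,1=2] -> levels [6 6 6]
  -> stable (no change)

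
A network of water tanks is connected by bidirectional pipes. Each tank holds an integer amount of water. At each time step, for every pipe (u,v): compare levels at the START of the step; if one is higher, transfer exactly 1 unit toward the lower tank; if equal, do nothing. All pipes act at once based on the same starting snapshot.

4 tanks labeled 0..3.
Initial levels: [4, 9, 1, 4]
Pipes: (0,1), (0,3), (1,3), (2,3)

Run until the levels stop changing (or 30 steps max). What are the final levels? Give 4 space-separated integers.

Answer: 4 4 4 6

Derivation:
Step 1: flows [1->0,0=3,1->3,3->2] -> levels [5 7 2 4]
Step 2: flows [1->0,0->3,1->3,3->2] -> levels [5 5 3 5]
Step 3: flows [0=1,0=3,1=3,3->2] -> levels [5 5 4 4]
Step 4: flows [0=1,0->3,1->3,2=3] -> levels [4 4 4 6]
Step 5: flows [0=1,3->0,3->1,3->2] -> levels [5 5 5 3]
Step 6: flows [0=1,0->3,1->3,2->3] -> levels [4 4 4 6]
  -> period-2 cycle: step 6 state = step 4 state; never stabilizes
  -> state at step 30: (30-4) mod 2 = 0, same as step 4 -> [4 4 4 6]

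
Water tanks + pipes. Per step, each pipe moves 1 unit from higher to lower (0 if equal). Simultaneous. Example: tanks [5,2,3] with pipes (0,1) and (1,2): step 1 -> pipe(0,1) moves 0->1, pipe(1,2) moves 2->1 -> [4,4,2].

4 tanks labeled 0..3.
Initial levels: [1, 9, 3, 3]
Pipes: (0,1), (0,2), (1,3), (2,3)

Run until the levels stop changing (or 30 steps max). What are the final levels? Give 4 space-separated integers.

Answer: 3 5 5 3

Derivation:
Step 1: flows [1->0,2->0,1->3,2=3] -> levels [3 7 2 4]
Step 2: flows [1->0,0->2,1->3,3->2] -> levels [3 5 4 4]
Step 3: flows [1->0,2->0,1->3,2=3] -> levels [5 3 3 5]
Step 4: flows [0->1,0->2,3->1,3->2] -> levels [3 5 5 3]
Step 5: flows [1->0,2->0,1->3,2->3] -> levels [5 3 3 5]
  -> period-2 cycle: step 5 state = step 3 state; never stabilizes
  -> state at step 30: (30-3) mod 2 = 1, same as step 4 -> [3 5 5 3]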